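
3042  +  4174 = 7216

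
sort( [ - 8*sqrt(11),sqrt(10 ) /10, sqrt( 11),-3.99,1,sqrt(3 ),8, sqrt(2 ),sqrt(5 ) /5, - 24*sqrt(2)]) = [-24*sqrt(2),-8 *sqrt( 11), - 3.99  ,  sqrt( 10) /10 , sqrt( 5)/5, 1,sqrt(2),sqrt( 3 ),sqrt( 11 ),8]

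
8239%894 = 193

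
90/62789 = 90/62789 = 0.00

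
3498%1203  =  1092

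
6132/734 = 3066/367 = 8.35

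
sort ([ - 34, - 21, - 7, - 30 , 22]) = [ - 34,-30, - 21, - 7,22 ]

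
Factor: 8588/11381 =2^2 * 113^1*599^( - 1 ) = 452/599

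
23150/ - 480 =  - 2315/48= - 48.23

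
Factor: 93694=2^1 *79^1*593^1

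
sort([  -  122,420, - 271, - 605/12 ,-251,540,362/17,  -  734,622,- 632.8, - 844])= [ - 844, - 734, - 632.8,-271, - 251, - 122,  -  605/12,362/17, 420, 540,622]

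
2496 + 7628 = 10124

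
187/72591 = 187/72591 = 0.00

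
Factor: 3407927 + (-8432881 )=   -  2^1*11^1*71^1* 3217^1 = -5024954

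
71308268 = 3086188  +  68222080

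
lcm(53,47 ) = 2491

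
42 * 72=3024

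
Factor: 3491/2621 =2621^( - 1 )*3491^1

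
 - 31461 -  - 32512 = 1051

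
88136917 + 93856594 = 181993511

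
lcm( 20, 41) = 820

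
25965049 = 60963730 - 34998681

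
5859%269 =210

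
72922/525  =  72922/525 = 138.90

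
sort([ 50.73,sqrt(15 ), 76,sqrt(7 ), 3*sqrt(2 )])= [sqrt(7), sqrt(15) , 3*sqrt(2 ), 50.73,76] 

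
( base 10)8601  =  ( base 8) 20631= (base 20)11A1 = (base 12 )4b89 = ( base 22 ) HGL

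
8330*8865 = 73845450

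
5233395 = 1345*3891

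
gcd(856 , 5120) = 8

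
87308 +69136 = 156444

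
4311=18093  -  13782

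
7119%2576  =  1967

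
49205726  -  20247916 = 28957810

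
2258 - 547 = 1711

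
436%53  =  12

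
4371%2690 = 1681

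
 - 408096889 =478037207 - 886134096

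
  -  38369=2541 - 40910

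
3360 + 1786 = 5146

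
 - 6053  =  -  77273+71220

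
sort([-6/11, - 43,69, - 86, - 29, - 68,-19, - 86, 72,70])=[ - 86,-86,  -  68,  -  43 ,  -  29, - 19,  -  6/11 , 69,70, 72]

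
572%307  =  265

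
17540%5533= 941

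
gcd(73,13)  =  1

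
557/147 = 3+116/147 = 3.79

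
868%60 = 28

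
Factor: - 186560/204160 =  - 53/58 = -2^ ( - 1)*29^(-1 )*53^1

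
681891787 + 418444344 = 1100336131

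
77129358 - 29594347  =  47535011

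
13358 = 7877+5481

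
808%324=160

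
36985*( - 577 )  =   - 21340345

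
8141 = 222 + 7919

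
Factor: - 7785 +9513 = 2^6 * 3^3 = 1728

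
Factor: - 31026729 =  - 3^1*269^1*38447^1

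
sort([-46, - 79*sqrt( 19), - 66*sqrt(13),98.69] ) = [-79*sqrt(19), - 66*sqrt( 13 ), - 46, 98.69]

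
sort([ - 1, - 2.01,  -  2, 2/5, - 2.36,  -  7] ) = [ - 7, -2.36, - 2.01, - 2, - 1, 2/5]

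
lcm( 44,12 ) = 132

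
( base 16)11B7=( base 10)4535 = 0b1000110110111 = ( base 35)3OK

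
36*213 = 7668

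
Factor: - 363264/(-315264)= 2^1*11^1*43^1*821^( - 1)  =  946/821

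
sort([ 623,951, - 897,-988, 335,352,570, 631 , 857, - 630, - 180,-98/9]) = [ - 988, - 897, - 630, - 180, - 98/9,335, 352,570,623,631, 857, 951] 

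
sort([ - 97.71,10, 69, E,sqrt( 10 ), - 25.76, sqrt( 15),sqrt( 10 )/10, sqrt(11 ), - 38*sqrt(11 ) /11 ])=[ - 97.71,  -  25.76, - 38*sqrt( 11)/11,sqrt( 10) /10, E,sqrt( 10 ) , sqrt( 11),sqrt(15), 10, 69 ]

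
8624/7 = 1232 = 1232.00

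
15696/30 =523 + 1/5 =523.20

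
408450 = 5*81690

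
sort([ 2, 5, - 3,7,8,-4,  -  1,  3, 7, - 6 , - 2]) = [ - 6, - 4, - 3, - 2, - 1, 2, 3, 5, 7 , 7, 8] 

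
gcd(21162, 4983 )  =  3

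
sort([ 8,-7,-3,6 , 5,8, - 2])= [ - 7 ,-3 , - 2 , 5,6, 8, 8]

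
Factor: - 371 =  - 7^1*53^1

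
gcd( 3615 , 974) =1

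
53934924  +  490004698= 543939622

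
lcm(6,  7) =42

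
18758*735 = 13787130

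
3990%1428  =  1134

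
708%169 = 32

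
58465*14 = 818510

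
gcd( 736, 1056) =32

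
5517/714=7 + 173/238 = 7.73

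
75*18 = 1350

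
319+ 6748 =7067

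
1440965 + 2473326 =3914291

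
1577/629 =2 +319/629 = 2.51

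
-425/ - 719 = 425/719 =0.59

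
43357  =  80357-37000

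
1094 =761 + 333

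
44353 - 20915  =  23438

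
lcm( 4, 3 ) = 12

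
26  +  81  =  107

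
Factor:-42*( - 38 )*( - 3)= -4788 = -2^2*3^2*7^1*19^1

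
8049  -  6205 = 1844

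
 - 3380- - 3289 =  - 91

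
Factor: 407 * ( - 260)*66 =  - 2^3*3^1*5^1*11^2 * 13^1*37^1=-6984120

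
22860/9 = 2540 = 2540.00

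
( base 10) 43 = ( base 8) 53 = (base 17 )29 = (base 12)37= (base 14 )31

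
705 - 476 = 229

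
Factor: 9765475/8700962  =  2^(-1 )*5^2*97^1*1021^(-1)*4027^1*4261^( - 1 ) 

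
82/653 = 82/653 = 0.13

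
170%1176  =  170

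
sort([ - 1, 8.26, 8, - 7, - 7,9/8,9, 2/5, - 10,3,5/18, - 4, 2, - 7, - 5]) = [ - 10, - 7,- 7, - 7, - 5, - 4, - 1,5/18, 2/5 , 9/8,2,3,8,8.26,9] 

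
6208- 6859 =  - 651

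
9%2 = 1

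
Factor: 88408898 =2^1*157^1 * 281557^1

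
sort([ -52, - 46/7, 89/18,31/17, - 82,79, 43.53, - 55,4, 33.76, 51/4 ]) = [-82, -55, - 52, - 46/7, 31/17,4, 89/18, 51/4, 33.76 , 43.53, 79] 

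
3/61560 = 1/20520 = 0.00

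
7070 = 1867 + 5203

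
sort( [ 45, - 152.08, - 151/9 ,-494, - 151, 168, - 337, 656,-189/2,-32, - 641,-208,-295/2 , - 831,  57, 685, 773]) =[ - 831, - 641, - 494,  -  337, - 208, - 152.08, - 151, - 295/2,  -  189/2 , - 32, - 151/9, 45, 57, 168,656, 685, 773]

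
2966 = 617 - - 2349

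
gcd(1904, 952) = 952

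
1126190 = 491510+634680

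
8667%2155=47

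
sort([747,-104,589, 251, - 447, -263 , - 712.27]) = [ - 712.27, - 447,  -  263, - 104,251,589, 747] 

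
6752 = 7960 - 1208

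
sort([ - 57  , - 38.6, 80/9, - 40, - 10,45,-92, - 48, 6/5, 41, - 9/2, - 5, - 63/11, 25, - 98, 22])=[  -  98, - 92,-57,- 48, - 40, -38.6,-10 , - 63/11, - 5 , - 9/2,6/5, 80/9, 22,25, 41,45]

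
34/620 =17/310 = 0.05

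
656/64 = 41/4 = 10.25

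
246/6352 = 123/3176=0.04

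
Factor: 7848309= 3^1*7^1 * 503^1* 743^1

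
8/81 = 8/81 = 0.10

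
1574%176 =166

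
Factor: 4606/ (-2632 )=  - 7/4 = - 2^(-2)*7^1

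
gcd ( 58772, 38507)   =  7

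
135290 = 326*415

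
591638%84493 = 187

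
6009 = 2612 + 3397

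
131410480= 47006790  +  84403690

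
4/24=1/6 = 0.17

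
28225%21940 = 6285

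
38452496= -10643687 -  - 49096183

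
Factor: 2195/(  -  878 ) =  - 2^( - 1) * 5^1 = - 5/2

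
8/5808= 1/726 = 0.00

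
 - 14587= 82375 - 96962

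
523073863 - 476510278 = 46563585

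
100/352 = 25/88= 0.28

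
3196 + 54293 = 57489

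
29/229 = 29/229= 0.13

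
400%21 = 1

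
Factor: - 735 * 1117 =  - 820995  =  - 3^1 * 5^1*7^2*1117^1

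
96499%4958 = 2297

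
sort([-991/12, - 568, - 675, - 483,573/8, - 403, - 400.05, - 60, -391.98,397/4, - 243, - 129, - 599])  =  [ - 675, -599,-568, - 483, - 403, - 400.05, - 391.98, - 243, - 129, - 991/12, - 60 , 573/8, 397/4]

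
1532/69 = 1532/69  =  22.20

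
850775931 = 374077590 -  - 476698341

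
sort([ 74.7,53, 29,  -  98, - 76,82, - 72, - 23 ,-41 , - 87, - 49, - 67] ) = [ -98, - 87, - 76,-72, - 67,-49,-41, - 23, 29,53 , 74.7,82] 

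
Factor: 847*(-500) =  - 2^2*5^3*7^1*11^2 = -423500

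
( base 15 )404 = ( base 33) rd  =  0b1110001000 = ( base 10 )904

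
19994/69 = 19994/69 = 289.77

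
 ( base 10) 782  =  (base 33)nn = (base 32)oe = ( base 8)1416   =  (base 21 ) 1G5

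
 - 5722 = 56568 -62290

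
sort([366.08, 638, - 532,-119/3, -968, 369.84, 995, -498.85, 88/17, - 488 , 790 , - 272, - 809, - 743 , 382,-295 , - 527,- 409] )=[ - 968 ,-809, - 743, - 532,-527, - 498.85,-488, - 409, -295 ,-272, -119/3,88/17,366.08,369.84, 382,638,790,995 ]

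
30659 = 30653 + 6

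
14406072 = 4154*3468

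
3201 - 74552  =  - 71351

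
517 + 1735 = 2252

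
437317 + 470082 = 907399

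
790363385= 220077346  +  570286039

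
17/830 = 17/830 = 0.02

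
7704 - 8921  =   - 1217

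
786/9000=131/1500  =  0.09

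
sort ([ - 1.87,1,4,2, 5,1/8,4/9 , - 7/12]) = [ -1.87, - 7/12,1/8, 4/9, 1 , 2, 4, 5]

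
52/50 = 26/25 = 1.04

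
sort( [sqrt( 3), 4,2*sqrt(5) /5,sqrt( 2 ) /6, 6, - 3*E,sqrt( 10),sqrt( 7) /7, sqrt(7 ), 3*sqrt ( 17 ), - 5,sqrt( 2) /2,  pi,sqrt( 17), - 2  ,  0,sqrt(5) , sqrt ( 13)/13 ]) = [ - 3*E,- 5, - 2,0,sqrt(2 )/6, sqrt( 13 )/13,sqrt ( 7 ) /7,sqrt( 2) /2, 2*sqrt ( 5 )/5, sqrt( 3), sqrt(5),sqrt (7),pi, sqrt(10) , 4, sqrt( 17),6,3 * sqrt( 17)]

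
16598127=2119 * 7833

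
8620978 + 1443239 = 10064217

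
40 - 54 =-14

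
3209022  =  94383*34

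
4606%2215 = 176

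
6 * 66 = 396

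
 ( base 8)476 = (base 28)BA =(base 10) 318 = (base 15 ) 163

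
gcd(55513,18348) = 1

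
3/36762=1/12254= 0.00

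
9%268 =9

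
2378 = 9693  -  7315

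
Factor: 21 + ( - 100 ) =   -  79 = - 79^1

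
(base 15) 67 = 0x61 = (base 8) 141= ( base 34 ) 2t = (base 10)97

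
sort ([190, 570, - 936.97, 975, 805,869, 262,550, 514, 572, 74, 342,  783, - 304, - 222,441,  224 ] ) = [ - 936.97, - 304, - 222, 74, 190,  224, 262, 342,441, 514, 550,570, 572, 783, 805, 869, 975 ] 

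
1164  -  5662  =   - 4498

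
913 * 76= 69388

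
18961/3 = 6320 + 1/3   =  6320.33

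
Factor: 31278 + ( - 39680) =-2^1* 4201^1 =- 8402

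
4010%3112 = 898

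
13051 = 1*13051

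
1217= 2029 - 812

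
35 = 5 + 30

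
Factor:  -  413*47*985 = - 19119835 = - 5^1  *7^1*47^1*59^1*197^1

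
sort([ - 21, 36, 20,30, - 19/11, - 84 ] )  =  [  -  84, - 21, - 19/11, 20,  30, 36]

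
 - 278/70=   -  139/35  =  -  3.97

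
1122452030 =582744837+539707193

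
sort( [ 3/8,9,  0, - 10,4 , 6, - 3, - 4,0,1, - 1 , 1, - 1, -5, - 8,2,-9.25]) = [ - 10 , - 9.25, - 8, - 5,  -  4, - 3 , - 1, -1, 0,0,3/8, 1,  1,2,4, 6,9]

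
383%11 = 9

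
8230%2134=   1828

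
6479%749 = 487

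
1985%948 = 89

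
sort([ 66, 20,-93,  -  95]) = [ - 95, - 93,20,66 ] 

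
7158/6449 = 1+709/6449 =1.11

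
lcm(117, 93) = 3627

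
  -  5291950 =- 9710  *545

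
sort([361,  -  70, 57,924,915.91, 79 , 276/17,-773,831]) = [ - 773, - 70,276/17, 57,79,361,831, 915.91,924]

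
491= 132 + 359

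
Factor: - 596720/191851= - 2^4*5^1 * 11^( - 1 )*107^(- 1)*163^( - 1 )*7459^1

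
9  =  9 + 0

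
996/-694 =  - 498/347 = - 1.44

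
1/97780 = 1/97780 = 0.00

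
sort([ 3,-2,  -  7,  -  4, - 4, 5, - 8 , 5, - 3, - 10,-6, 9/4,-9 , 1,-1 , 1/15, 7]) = [  -  10, - 9, - 8, - 7,-6, - 4, - 4, - 3, - 2,- 1 , 1/15, 1,  9/4, 3, 5,5,7]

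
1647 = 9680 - 8033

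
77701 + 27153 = 104854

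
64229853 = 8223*7811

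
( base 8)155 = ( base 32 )3D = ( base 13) 85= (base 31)3G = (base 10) 109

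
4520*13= 58760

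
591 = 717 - 126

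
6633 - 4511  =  2122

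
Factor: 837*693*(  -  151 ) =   -  87586191 = - 3^5 *7^1 * 11^1*31^1*151^1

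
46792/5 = 46792/5 = 9358.40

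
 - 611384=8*( - 76423) 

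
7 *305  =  2135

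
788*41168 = 32440384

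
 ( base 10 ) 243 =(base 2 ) 11110011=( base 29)8b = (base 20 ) C3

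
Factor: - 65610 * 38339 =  - 2^1*3^8*5^1*7^1*5477^1 = - 2515421790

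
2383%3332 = 2383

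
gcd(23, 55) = 1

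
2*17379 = 34758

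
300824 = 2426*124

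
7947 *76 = 603972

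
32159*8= 257272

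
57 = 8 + 49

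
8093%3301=1491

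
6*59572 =357432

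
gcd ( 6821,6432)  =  1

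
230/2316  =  115/1158 = 0.10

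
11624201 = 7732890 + 3891311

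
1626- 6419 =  - 4793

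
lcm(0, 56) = 0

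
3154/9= 3154/9  =  350.44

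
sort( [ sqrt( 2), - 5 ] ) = [ - 5, sqrt(2 ) ] 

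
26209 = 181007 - 154798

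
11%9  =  2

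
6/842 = 3/421 = 0.01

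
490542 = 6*81757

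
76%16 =12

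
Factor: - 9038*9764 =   -  88247032 = -2^3*2441^1*4519^1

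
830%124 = 86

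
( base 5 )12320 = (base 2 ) 1111000000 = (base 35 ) RF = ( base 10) 960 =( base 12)680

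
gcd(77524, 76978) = 2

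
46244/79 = 46244/79 = 585.37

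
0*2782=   0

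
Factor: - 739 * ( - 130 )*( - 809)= - 2^1*5^1*13^1*739^1*809^1 = - 77720630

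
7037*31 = 218147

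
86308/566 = 152+ 138/283 = 152.49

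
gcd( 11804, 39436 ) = 4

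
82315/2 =82315/2=41157.50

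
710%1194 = 710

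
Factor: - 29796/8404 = -3^1 * 11^( - 1 )*13^1 = -39/11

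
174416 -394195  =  -219779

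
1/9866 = 1/9866  =  0.00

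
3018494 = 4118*733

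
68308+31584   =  99892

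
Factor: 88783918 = 2^1*241^1 * 184199^1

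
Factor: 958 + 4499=3^1 * 17^1 * 107^1 =5457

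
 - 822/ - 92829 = 274/30943 = 0.01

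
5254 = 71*74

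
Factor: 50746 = 2^1*25373^1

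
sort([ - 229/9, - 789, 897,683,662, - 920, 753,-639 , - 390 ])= [ - 920, - 789 , - 639, - 390, - 229/9,662,683,753, 897 ]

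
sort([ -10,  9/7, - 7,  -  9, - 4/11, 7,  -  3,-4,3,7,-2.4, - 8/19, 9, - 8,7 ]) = [ - 10, - 9 , - 8, - 7, - 4,  -  3, - 2.4, - 8/19, - 4/11, 9/7,3, 7,  7,7,  9 ] 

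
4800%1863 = 1074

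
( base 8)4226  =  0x896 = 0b100010010110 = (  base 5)32243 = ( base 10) 2198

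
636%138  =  84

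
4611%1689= 1233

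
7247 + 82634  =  89881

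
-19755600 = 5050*( - 3912) 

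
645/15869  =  645/15869= 0.04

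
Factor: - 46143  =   - 3^3*1709^1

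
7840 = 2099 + 5741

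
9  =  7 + 2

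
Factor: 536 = 2^3 * 67^1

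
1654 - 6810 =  - 5156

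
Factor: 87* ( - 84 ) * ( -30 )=219240 = 2^3*3^3*5^1*7^1*29^1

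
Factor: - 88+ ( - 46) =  - 2^1*67^1 = -134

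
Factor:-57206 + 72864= 2^1*7829^1 = 15658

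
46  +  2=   48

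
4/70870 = 2/35435=0.00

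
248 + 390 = 638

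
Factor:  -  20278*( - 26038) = 527998564 = 2^2 * 47^1*277^1*10139^1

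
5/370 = 1/74  =  0.01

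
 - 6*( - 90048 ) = 540288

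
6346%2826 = 694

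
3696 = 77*48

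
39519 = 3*13173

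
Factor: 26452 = 2^2  *17^1 * 389^1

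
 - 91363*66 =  - 6029958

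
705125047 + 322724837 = 1027849884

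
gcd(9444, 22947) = 3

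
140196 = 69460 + 70736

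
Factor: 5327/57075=7/75 = 3^( - 1)*5^( - 2) * 7^1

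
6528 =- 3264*( - 2) 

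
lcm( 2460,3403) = 204180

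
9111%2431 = 1818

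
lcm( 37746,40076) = 3246156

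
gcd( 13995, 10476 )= 9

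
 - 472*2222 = - 1048784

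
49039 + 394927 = 443966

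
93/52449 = 31/17483 =0.00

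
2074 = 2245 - 171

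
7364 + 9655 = 17019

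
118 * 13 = 1534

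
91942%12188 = 6626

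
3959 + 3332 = 7291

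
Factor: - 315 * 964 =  - 2^2*3^2*5^1*7^1*241^1 = - 303660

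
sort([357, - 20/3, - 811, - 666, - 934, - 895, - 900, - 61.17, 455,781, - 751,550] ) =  [ - 934, - 900, - 895,-811,-751,-666, - 61.17, - 20/3 , 357, 455, 550,781]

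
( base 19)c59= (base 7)15635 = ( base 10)4436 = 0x1154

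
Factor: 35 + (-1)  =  2^1*17^1 = 34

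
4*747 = 2988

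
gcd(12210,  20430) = 30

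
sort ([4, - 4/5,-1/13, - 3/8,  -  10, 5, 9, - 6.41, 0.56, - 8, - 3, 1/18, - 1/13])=[ - 10, - 8 , - 6.41, - 3, - 4/5, - 3/8, - 1/13, - 1/13, 1/18, 0.56, 4,5, 9] 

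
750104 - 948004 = -197900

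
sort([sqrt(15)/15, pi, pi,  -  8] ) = [ - 8,sqrt(15)/15, pi,pi] 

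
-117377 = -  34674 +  - 82703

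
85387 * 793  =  67711891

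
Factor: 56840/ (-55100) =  - 2^1 * 5^( - 1)*7^2 * 19^( - 1) =- 98/95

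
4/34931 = 4/34931  =  0.00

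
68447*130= 8898110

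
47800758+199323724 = 247124482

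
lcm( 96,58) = 2784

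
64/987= 64/987 =0.06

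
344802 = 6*57467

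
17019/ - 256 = - 67+133/256 = - 66.48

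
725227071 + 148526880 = 873753951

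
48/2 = 24=24.00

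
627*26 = 16302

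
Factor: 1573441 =131^1* 12011^1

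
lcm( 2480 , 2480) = 2480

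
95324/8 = 11915+ 1/2 =11915.50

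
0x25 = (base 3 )1101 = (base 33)14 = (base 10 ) 37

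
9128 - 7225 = 1903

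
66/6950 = 33/3475 = 0.01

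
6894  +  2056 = 8950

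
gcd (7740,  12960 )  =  180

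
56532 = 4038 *14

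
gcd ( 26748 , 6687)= 6687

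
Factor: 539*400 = 215600 = 2^4*5^2*7^2*11^1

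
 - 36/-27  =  4/3 = 1.33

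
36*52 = 1872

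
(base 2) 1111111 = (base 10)127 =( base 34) 3p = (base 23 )5C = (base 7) 241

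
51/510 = 1/10=0.10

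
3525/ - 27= - 131+ 4/9 = -130.56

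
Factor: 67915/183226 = 2^( - 1 )*5^1*47^1*317^(-1 )=235/634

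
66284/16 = 16571/4=4142.75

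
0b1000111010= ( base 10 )570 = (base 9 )703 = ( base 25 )MK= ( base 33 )h9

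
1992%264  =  144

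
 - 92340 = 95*( - 972 )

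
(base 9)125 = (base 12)88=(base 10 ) 104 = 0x68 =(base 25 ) 44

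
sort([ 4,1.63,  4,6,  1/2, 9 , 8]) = [ 1/2,1.63,4, 4,6, 8,9] 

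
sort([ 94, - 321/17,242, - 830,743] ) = [ - 830, - 321/17, 94,242, 743]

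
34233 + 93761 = 127994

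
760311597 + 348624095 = 1108935692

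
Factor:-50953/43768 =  - 2^( - 3)*7^1*29^1*251^1*5471^(-1)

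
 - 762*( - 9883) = 7530846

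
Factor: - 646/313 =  - 2^1*17^1 * 19^1 *313^ ( - 1) 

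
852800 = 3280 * 260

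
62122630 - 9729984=52392646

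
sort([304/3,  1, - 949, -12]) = [-949, - 12,1,304/3]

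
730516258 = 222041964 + 508474294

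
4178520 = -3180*( - 1314)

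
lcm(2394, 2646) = 50274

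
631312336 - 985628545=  - 354316209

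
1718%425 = 18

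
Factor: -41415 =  - 3^1*5^1*11^1*251^1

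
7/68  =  7/68  =  0.10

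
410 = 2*205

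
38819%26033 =12786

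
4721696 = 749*6304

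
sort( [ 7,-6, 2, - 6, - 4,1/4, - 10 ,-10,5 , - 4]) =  [ - 10, - 10, -6, - 6, - 4, - 4,1/4,  2,5,7]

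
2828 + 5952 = 8780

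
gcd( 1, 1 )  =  1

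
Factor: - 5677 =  - 7^1*811^1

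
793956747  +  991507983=1785464730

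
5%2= 1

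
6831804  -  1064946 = 5766858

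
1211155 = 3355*361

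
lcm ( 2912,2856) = 148512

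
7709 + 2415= 10124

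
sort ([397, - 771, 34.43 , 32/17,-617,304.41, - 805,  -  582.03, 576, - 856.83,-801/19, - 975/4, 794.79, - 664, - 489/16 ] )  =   [ - 856.83,-805,-771, - 664, - 617,-582.03, - 975/4, - 801/19,- 489/16,  32/17, 34.43,  304.41, 397,576, 794.79]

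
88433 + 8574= 97007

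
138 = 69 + 69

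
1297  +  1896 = 3193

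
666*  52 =34632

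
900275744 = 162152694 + 738123050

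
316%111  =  94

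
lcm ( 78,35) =2730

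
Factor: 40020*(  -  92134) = -2^3*3^1*5^1*7^1 * 23^1*29^1*6581^1= -3687202680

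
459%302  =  157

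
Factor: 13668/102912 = 17/128 = 2^ ( - 7 )*17^1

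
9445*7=66115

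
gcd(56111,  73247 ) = 1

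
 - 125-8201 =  - 8326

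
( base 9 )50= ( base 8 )55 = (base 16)2d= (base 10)45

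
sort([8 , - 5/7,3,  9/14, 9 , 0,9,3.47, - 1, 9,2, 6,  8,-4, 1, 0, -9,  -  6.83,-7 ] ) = [-9,-7, - 6.83,-4,-1,-5/7 , 0,0,9/14,1,2, 3,3.47,6, 8, 8,  9, 9, 9]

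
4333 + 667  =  5000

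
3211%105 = 61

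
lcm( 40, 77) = 3080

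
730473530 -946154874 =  - 215681344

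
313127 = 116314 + 196813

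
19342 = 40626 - 21284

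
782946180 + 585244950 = 1368191130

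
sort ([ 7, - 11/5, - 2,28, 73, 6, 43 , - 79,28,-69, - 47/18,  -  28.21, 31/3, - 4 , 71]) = [ - 79, - 69, - 28.21, - 4, - 47/18, - 11/5, - 2,6, 7,31/3 , 28, 28, 43, 71, 73]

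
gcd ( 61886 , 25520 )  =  638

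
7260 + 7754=15014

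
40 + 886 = 926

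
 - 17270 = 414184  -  431454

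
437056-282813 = 154243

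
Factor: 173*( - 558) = - 96534  =  - 2^1*3^2*31^1*173^1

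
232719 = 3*77573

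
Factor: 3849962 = 2^1*43^1*89^1*503^1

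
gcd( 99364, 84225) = 1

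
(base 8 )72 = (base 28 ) 22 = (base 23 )2c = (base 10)58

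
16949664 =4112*4122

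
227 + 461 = 688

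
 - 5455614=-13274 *411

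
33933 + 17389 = 51322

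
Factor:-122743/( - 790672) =2^( -4)*49417^ ( -1)*122743^1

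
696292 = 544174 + 152118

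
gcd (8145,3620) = 905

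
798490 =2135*374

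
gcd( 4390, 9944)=2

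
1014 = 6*169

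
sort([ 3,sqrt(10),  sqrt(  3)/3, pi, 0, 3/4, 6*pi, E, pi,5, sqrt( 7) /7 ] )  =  [ 0,sqrt(7 )/7, sqrt ( 3 ) /3, 3/4,  E, 3, pi,pi, sqrt(10), 5,6*pi] 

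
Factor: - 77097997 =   -  2161^1*35677^1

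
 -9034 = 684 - 9718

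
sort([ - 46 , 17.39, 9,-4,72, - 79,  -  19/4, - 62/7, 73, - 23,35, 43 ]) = [ - 79,-46, - 23, - 62/7, - 19/4,- 4, 9,17.39,35, 43,72,73] 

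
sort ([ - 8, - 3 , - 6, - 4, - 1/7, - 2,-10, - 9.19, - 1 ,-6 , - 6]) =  [ - 10 , - 9.19, - 8,-6,-6,-6, - 4 , - 3, - 2, - 1, - 1/7 ] 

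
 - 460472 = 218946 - 679418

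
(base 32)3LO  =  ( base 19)A86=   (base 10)3768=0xEB8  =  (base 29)4dr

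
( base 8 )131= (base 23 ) 3K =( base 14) 65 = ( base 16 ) 59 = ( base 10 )89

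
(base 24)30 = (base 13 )57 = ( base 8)110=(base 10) 72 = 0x48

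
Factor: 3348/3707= 2^2* 3^3*11^( - 1)*31^1*337^( - 1)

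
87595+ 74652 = 162247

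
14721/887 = 14721/887 = 16.60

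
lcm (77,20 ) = 1540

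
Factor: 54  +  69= 3^1 *41^1 = 123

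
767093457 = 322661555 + 444431902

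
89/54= 89/54= 1.65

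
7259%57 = 20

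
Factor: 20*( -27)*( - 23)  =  2^2*3^3*5^1*23^1 =12420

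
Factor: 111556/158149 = 668/947 = 2^2*167^1* 947^( - 1)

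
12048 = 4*3012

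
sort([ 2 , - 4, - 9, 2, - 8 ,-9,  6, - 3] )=[ - 9, - 9, - 8,-4, - 3 , 2 , 2,6 ] 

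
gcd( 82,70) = 2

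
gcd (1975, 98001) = 1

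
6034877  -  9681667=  - 3646790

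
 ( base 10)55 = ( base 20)2F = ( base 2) 110111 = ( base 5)210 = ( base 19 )2h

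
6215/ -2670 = -3 + 359/534 = - 2.33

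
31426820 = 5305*5924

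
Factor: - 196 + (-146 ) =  - 2^1*3^2*19^1 = -342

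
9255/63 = 146 + 19/21  =  146.90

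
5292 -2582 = 2710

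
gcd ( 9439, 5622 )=1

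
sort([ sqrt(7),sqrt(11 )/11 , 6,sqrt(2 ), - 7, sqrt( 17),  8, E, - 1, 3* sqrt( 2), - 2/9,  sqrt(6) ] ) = [ - 7, - 1, -2/9, sqrt (11) /11, sqrt(2 ), sqrt ( 6 ), sqrt(7 ),E, sqrt(17),3*sqrt(2), 6, 8 ] 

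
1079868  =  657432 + 422436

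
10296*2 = 20592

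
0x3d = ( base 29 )23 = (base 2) 111101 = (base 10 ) 61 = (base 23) 2F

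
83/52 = 83/52 = 1.60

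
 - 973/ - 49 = 19+6/7  =  19.86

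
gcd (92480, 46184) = 8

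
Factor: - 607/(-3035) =1/5 =5^( - 1 ) 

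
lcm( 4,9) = 36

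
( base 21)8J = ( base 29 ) 6d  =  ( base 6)511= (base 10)187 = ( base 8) 273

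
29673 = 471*63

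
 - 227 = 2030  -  2257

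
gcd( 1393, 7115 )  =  1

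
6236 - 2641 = 3595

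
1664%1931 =1664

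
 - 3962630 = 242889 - 4205519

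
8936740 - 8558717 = 378023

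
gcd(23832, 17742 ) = 6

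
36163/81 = 36163/81 = 446.46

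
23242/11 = 23242/11 = 2112.91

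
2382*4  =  9528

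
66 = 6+60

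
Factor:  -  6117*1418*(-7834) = 2^2*3^1*709^1 * 2039^1 * 3917^1 = 67951379604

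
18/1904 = 9/952=0.01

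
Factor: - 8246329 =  - 7^1*13^1*90619^1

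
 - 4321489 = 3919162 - 8240651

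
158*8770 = 1385660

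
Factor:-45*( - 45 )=3^4*5^2 = 2025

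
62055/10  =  12411/2 =6205.50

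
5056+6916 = 11972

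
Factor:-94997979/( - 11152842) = 2^( - 1) * 3^1*1858807^( - 1)*10555331^1=31665993/3717614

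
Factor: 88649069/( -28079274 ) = -2^( - 1)*3^( - 1)*17^(  -  1)*23^( - 1)  *  11969^( - 1 )*88649069^1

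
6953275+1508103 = 8461378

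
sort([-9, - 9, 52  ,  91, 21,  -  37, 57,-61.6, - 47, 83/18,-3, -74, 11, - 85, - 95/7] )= [ - 85, - 74,-61.6, - 47, - 37 ,-95/7, - 9,- 9, - 3,83/18,11,21,  52, 57, 91]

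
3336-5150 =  - 1814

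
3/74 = 3/74  =  0.04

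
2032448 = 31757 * 64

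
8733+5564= 14297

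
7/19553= 7/19553 = 0.00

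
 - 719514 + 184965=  - 534549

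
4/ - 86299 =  - 4/86299 = - 0.00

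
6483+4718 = 11201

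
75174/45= 25058/15 = 1670.53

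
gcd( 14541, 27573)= 3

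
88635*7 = 620445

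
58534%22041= 14452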